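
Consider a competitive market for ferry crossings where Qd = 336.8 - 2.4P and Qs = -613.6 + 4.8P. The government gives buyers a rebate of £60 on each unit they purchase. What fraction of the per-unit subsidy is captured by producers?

Pre-subsidy: 336.8 - 2.4P = -613.6 + 4.8P gives P* = 132, Q* = 20.
With the rebate, buyers effectively pay Pb = Ps − 60, where Ps is the price sellers receive.
Demand in terms of Ps becomes Qd = 336.8 − 2.4(Ps − 60) = 480.8 - 2.4Ps. Setting this equal to supply: 480.8 - 2.4Ps = -613.6 + 4.8Ps, so Ps = 152.
Buyers pay Pb = 152 − 60 = 92; Q' = -613.6 + 4.8·152 = 116.
Buyers' price falls by P* − Pb = 132 − 92 = 40; sellers' price rises by Ps − P* = 152 − 132 = 20.
So producers capture 20/60 = 1/3 of each unit of subsidy.

Producer share = 1/3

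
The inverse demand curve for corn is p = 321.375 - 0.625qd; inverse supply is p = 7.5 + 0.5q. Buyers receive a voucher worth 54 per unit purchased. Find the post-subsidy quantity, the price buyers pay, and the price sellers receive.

Pre-subsidy: 321.375 - 0.625q = 7.5 + 0.5q gives q* = 279 and p* = 147.
With the rebate, buyers effectively pay pb = ps − 54, where ps is the price sellers receive.
On the curves, pb = 321.375 - 0.625q and ps = 7.5 + 0.5q; the wedge ps − pb = 54 gives 7.5 + 0.5q − (321.375 - 0.625q) = 54, so q' = 327.
Then pb = 321.375 − 0.625·327 = 117 and ps = 7.5 + 0.5·327 = 171.

q' = 327; buyers pay 117; sellers receive 171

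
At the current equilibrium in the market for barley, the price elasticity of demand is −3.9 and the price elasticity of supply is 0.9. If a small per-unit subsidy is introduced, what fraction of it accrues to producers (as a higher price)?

For a small subsidy around the equilibrium, the benefit split depends on the relative slopes, which at a point are proportional to the elasticities.
Buyer share = εs/(εs + |εd|) = 0.9/(0.9 + 3.9) = 0.1875; seller share = |εd|/(εs + |εd|) = 0.8125.
So producers capture 0.8125 of the subsidy.

Producer share = 0.8125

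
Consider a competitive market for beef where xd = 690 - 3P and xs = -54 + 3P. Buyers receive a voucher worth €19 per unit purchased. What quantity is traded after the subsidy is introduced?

x' = 346.5

Pre-subsidy: 690 - 3P = -54 + 3P gives P* = 124, x* = 318.
With the rebate, buyers effectively pay Pb = Ps − 19, where Ps is the price sellers receive.
Demand in terms of Ps becomes xd = 690 − 3(Ps − 19) = 747 - 3Ps. Setting this equal to supply: 747 - 3Ps = -54 + 3Ps, so Ps = 133.5.
Buyers pay Pb = 133.5 − 19 = 114.5; x' = -54 + 3·133.5 = 346.5.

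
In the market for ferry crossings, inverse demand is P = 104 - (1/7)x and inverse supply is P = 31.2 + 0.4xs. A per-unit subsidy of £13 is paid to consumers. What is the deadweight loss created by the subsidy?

Pre-subsidy: 104 - (1/7)x = 31.2 + 0.4x gives x* = 2548/19 and P* = 1612/19.
With the rebate, buyers effectively pay Pb = Ps − 13, where Ps is the price sellers receive.
On the curves, Pb = 104 - (1/7)x and Ps = 31.2 + 0.4x; the wedge Ps − Pb = 13 gives 31.2 + 0.4x − (104 - (1/7)x) = 13, so x' = 3003/19.
Then Pb = 104 − (1/7)·(3003/19) = 1547/19 and Ps = 31.2 + 0.4·(3003/19) = 1794/19.
The subsidy expands output by 3003/19 − 2548/19 = 455/19 past the efficient level; on those units the gap between marginal cost and willingness to pay runs from 0 up to 13.
DWL = ½ × 13 × 455/19 = 5915/38.

Deadweight loss = 5915/38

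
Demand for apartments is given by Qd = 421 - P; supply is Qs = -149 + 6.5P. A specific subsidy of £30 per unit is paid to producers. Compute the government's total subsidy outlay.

Pre-subsidy: 421 - P = -149 + 6.5P gives P* = 76, Q* = 345.
With the subsidy, sellers receive Ps = Pb + 30 for each unit, where Pb is the price buyers pay.
Supply in terms of Pb becomes Qs = -149 + 6.5(Pb + 30) = 46 + 6.5Pb. Setting this equal to demand: 421 - Pb = 46 + 6.5Pb, so Pb = 50.
Sellers receive Ps = 50 + 30 = 80; Q' = 421 − 1·50 = 371.
Government outlay = subsidy × quantity = 30 × 371 = 11130.

Government cost = £11130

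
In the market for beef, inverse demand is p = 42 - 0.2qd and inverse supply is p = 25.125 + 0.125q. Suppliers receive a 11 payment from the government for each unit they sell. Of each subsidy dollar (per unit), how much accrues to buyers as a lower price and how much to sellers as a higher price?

Buyers gain 88/13 per unit; sellers gain 55/13 per unit

Pre-subsidy: 42 - 0.2q = 25.125 + 0.125q gives q* = 675/13 and p* = 411/13.
With the subsidy, sellers receive ps = pb + 11 for each unit, where pb is the price buyers pay.
On the curves, pb = 42 - 0.2q and ps = 25.125 + 0.125q; the wedge ps − pb = 11 gives 25.125 + 0.125q − (42 - 0.2q) = 11, so q' = 1115/13.
Then pb = 42 − 0.2·(1115/13) = 323/13 and ps = 25.125 + 0.125·(1115/13) = 466/13.
Buyers' price falls by p* − pb = 411/13 − 323/13 = 88/13; sellers' price rises by ps − p* = 466/13 − 411/13 = 55/13.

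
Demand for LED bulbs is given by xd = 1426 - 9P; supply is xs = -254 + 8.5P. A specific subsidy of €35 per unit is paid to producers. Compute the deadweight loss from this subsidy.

Pre-subsidy: 1426 - 9P = -254 + 8.5P gives P* = 96, x* = 562.
With the subsidy, sellers receive Ps = Pb + 35 for each unit, where Pb is the price buyers pay.
Supply in terms of Pb becomes xs = -254 + 8.5(Pb + 35) = 43.5 + 8.5Pb. Setting this equal to demand: 1426 - 9Pb = 43.5 + 8.5Pb, so Pb = 79.
Sellers receive Ps = 79 + 35 = 114; x' = 1426 − 9·79 = 715.
The subsidy expands output by 715 − 562 = 153 past the efficient level; on those units the gap between marginal cost and willingness to pay runs from 0 up to 35.
DWL = ½ × 35 × 153 = 2677.5.

Deadweight loss = €2677.5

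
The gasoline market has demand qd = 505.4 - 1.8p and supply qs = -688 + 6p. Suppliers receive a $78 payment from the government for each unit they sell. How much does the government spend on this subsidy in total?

Pre-subsidy: 505.4 - 1.8p = -688 + 6p gives p* = 153, q* = 230.
With the subsidy, sellers receive ps = pb + 78 for each unit, where pb is the price buyers pay.
Supply in terms of pb becomes qs = -688 + 6(pb + 78) = -220 + 6pb. Setting this equal to demand: 505.4 - 1.8pb = -220 + 6pb, so pb = 93.
Sellers receive ps = 93 + 78 = 171; q' = 505.4 − 1.8·93 = 338.
Government outlay = subsidy × quantity = 78 × 338 = 26364.

Government cost = $26364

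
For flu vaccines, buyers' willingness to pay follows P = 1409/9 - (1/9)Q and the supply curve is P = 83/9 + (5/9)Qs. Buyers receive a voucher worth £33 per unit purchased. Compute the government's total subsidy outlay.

Government cost = £8926.5

Pre-subsidy: 1409/9 - (1/9)Q = 83/9 + (5/9)Q gives Q* = 221 and P* = 132.
With the rebate, buyers effectively pay Pb = Ps − 33, where Ps is the price sellers receive.
On the curves, Pb = 1409/9 - (1/9)Q and Ps = 83/9 + (5/9)Q; the wedge Ps − Pb = 33 gives 83/9 + (5/9)Q − (1409/9 - (1/9)Q) = 33, so Q' = 270.5.
Then Pb = 1409/9 − (1/9)·270.5 = 126.5 and Ps = 83/9 + (5/9)·270.5 = 159.5.
Government outlay = subsidy × quantity = 33 × 270.5 = 8926.5.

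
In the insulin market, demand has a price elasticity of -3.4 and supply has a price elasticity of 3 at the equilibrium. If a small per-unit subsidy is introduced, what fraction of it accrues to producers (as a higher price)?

For a small subsidy around the equilibrium, the benefit split depends on the relative slopes, which at a point are proportional to the elasticities.
Buyer share = εs/(εs + |εd|) = 3/(3 + 3.4) = 0.46875; seller share = |εd|/(εs + |εd|) = 0.53125.
So producers capture 0.53125 of the subsidy.

Producer share = 0.53125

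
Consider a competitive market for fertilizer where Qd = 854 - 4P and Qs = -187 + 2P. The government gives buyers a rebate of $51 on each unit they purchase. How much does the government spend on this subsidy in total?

Pre-subsidy: 854 - 4P = -187 + 2P gives P* = 173.5, Q* = 160.
With the rebate, buyers effectively pay Pb = Ps − 51, where Ps is the price sellers receive.
Demand in terms of Ps becomes Qd = 854 − 4(Ps − 51) = 1058 - 4Ps. Setting this equal to supply: 1058 - 4Ps = -187 + 2Ps, so Ps = 207.5.
Buyers pay Pb = 207.5 − 51 = 156.5; Q' = -187 + 2·207.5 = 228.
Government outlay = subsidy × quantity = 51 × 228 = 11628.

Government cost = $11628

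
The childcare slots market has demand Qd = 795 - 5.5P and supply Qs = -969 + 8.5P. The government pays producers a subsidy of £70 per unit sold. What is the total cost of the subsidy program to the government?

Pre-subsidy: 795 - 5.5P = -969 + 8.5P gives P* = 126, Q* = 102.
With the subsidy, sellers receive Ps = Pb + 70 for each unit, where Pb is the price buyers pay.
Supply in terms of Pb becomes Qs = -969 + 8.5(Pb + 70) = -374 + 8.5Pb. Setting this equal to demand: 795 - 5.5Pb = -374 + 8.5Pb, so Pb = 83.5.
Sellers receive Ps = 83.5 + 70 = 153.5; Q' = 795 − 5.5·83.5 = 335.75.
Government outlay = subsidy × quantity = 70 × 335.75 = 23502.5.

Government cost = £23502.5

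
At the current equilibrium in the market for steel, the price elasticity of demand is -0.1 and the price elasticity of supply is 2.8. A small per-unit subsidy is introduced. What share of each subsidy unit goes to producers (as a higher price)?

For a small subsidy around the equilibrium, the benefit split depends on the relative slopes, which at a point are proportional to the elasticities.
Buyer share = εs/(εs + |εd|) = 2.8/(2.8 + 0.1) = 28/29; seller share = |εd|/(εs + |εd|) = 1/29.
So producers capture 1/29 of the subsidy.

Producer share = 1/29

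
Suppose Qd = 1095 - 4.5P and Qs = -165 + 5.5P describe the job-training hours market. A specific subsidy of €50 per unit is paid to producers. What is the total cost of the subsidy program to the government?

Pre-subsidy: 1095 - 4.5P = -165 + 5.5P gives P* = 126, Q* = 528.
With the subsidy, sellers receive Ps = Pb + 50 for each unit, where Pb is the price buyers pay.
Supply in terms of Pb becomes Qs = -165 + 5.5(Pb + 50) = 110 + 5.5Pb. Setting this equal to demand: 1095 - 4.5Pb = 110 + 5.5Pb, so Pb = 98.5.
Sellers receive Ps = 98.5 + 50 = 148.5; Q' = 1095 − 4.5·98.5 = 651.75.
Government outlay = subsidy × quantity = 50 × 651.75 = 32587.5.

Government cost = €32587.5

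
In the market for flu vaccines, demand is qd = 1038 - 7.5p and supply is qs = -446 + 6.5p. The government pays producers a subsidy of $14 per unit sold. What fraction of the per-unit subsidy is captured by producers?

Producer share = 15/28

Pre-subsidy: 1038 - 7.5p = -446 + 6.5p gives p* = 106, q* = 243.
With the subsidy, sellers receive ps = pb + 14 for each unit, where pb is the price buyers pay.
Supply in terms of pb becomes qs = -446 + 6.5(pb + 14) = -355 + 6.5pb. Setting this equal to demand: 1038 - 7.5pb = -355 + 6.5pb, so pb = 99.5.
Sellers receive ps = 99.5 + 14 = 113.5; q' = 1038 − 7.5·99.5 = 291.75.
Buyers' price falls by p* − pb = 106 − 99.5 = 6.5; sellers' price rises by ps − p* = 113.5 − 106 = 7.5.
So producers capture 7.5/14 = 15/28 of each unit of subsidy.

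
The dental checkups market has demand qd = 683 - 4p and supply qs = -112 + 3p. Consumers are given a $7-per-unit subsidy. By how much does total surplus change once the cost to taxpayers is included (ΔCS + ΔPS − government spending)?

Net change in total surplus = -$42

Pre-subsidy: 683 - 4p = -112 + 3p gives p* = 795/7, q* = 1601/7.
With the rebate, buyers effectively pay pb = ps − 7, where ps is the price sellers receive.
Demand in terms of ps becomes qd = 683 − 4(ps − 7) = 711 - 4ps. Setting this equal to supply: 711 - 4ps = -112 + 3ps, so ps = 823/7.
Buyers pay pb = 823/7 − 7 = 774/7; q' = -112 + 3·(823/7) = 1685/7.
ΔCS = ½(1601/7 + 1685/7)(795/7 − 774/7) = 4929/7; ΔPS = ½(1601/7 + 1685/7)(823/7 − 795/7) = 6572/7.
Government spending = 7 × 1685/7 = 1685.
Net change = 4929/7 + 6572/7 − 1685 = -42. The loss equals the DWL triangle ½·7·12.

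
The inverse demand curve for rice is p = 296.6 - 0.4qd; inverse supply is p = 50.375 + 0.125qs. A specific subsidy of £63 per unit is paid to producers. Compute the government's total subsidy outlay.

Pre-subsidy: 296.6 - 0.4q = 50.375 + 0.125q gives q* = 469 and p* = 109.
With the subsidy, sellers receive ps = pb + 63 for each unit, where pb is the price buyers pay.
On the curves, pb = 296.6 - 0.4q and ps = 50.375 + 0.125q; the wedge ps − pb = 63 gives 50.375 + 0.125q − (296.6 - 0.4q) = 63, so q' = 589.
Then pb = 296.6 − 0.4·589 = 61 and ps = 50.375 + 0.125·589 = 124.
Government outlay = subsidy × quantity = 63 × 589 = 37107.

Government cost = £37107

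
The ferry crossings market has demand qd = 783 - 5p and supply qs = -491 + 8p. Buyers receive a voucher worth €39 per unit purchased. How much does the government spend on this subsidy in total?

Pre-subsidy: 783 - 5p = -491 + 8p gives p* = 98, q* = 293.
With the rebate, buyers effectively pay pb = ps − 39, where ps is the price sellers receive.
Demand in terms of ps becomes qd = 783 − 5(ps − 39) = 978 - 5ps. Setting this equal to supply: 978 - 5ps = -491 + 8ps, so ps = 113.
Buyers pay pb = 113 − 39 = 74; q' = -491 + 8·113 = 413.
Government outlay = subsidy × quantity = 39 × 413 = 16107.

Government cost = €16107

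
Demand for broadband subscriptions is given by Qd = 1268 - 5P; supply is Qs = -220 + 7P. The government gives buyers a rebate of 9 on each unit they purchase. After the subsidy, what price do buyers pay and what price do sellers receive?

Buyers pay 118.75; sellers receive 127.75

Pre-subsidy: 1268 - 5P = -220 + 7P gives P* = 124, Q* = 648.
With the rebate, buyers effectively pay Pb = Ps − 9, where Ps is the price sellers receive.
Demand in terms of Ps becomes Qd = 1268 − 5(Ps − 9) = 1313 - 5Ps. Setting this equal to supply: 1313 - 5Ps = -220 + 7Ps, so Ps = 127.75.
Buyers pay Pb = 127.75 − 9 = 118.75; Q' = -220 + 7·127.75 = 674.25.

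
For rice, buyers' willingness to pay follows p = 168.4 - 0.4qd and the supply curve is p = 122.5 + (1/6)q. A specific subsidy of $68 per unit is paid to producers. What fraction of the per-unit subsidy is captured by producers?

Pre-subsidy: 168.4 - 0.4q = 122.5 + (1/6)q gives q* = 81 and p* = 136.
With the subsidy, sellers receive ps = pb + 68 for each unit, where pb is the price buyers pay.
On the curves, pb = 168.4 - 0.4q and ps = 122.5 + (1/6)q; the wedge ps − pb = 68 gives 122.5 + (1/6)q − (168.4 - 0.4q) = 68, so q' = 201.
Then pb = 168.4 − 0.4·201 = 88 and ps = 122.5 + (1/6)·201 = 156.
Buyers' price falls by p* − pb = 136 − 88 = 48; sellers' price rises by ps − p* = 156 − 136 = 20.
So producers capture 20/68 = 5/17 of each unit of subsidy.

Producer share = 5/17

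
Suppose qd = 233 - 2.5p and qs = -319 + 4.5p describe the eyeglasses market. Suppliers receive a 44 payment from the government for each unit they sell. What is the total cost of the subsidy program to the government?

Pre-subsidy: 233 - 2.5p = -319 + 4.5p gives p* = 552/7, q* = 251/7.
With the subsidy, sellers receive ps = pb + 44 for each unit, where pb is the price buyers pay.
Supply in terms of pb becomes qs = -319 + 4.5(pb + 44) = -121 + 4.5pb. Setting this equal to demand: 233 - 2.5pb = -121 + 4.5pb, so pb = 354/7.
Sellers receive ps = 354/7 + 44 = 662/7; q' = 233 − 2.5·(354/7) = 746/7.
Government outlay = subsidy × quantity = 44 × 746/7 = 32824/7.

Government cost = 32824/7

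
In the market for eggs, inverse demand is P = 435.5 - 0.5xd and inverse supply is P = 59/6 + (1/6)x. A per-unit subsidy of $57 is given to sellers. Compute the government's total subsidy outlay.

Government cost = $41268

Pre-subsidy: 435.5 - 0.5x = 59/6 + (1/6)x gives x* = 638.5 and P* = 116.25.
With the subsidy, sellers receive Ps = Pb + 57 for each unit, where Pb is the price buyers pay.
On the curves, Pb = 435.5 - 0.5x and Ps = 59/6 + (1/6)x; the wedge Ps − Pb = 57 gives 59/6 + (1/6)x − (435.5 - 0.5x) = 57, so x' = 724.
Then Pb = 435.5 − 0.5·724 = 73.5 and Ps = 59/6 + (1/6)·724 = 130.5.
Government outlay = subsidy × quantity = 57 × 724 = 41268.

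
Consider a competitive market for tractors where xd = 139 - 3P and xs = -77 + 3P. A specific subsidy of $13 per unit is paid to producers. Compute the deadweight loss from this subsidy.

Deadweight loss = $126.75

Pre-subsidy: 139 - 3P = -77 + 3P gives P* = 36, x* = 31.
With the subsidy, sellers receive Ps = Pb + 13 for each unit, where Pb is the price buyers pay.
Supply in terms of Pb becomes xs = -77 + 3(Pb + 13) = -38 + 3Pb. Setting this equal to demand: 139 - 3Pb = -38 + 3Pb, so Pb = 29.5.
Sellers receive Ps = 29.5 + 13 = 42.5; x' = 139 − 3·29.5 = 50.5.
The subsidy expands output by 50.5 − 31 = 19.5 past the efficient level; on those units the gap between marginal cost and willingness to pay runs from 0 up to 13.
DWL = ½ × 13 × 19.5 = 126.75.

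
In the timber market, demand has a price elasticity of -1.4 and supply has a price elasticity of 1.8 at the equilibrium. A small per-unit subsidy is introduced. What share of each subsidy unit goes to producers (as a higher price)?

Producer share = 0.4375

For a small subsidy around the equilibrium, the benefit split depends on the relative slopes, which at a point are proportional to the elasticities.
Buyer share = εs/(εs + |εd|) = 1.8/(1.8 + 1.4) = 0.5625; seller share = |εd|/(εs + |εd|) = 0.4375.
So producers capture 0.4375 of the subsidy.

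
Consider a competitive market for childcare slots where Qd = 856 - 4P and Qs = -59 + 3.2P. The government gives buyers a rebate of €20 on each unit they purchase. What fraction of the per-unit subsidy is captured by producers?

Producer share = 5/9

Pre-subsidy: 856 - 4P = -59 + 3.2P gives P* = 1525/12, Q* = 1043/3.
With the rebate, buyers effectively pay Pb = Ps − 20, where Ps is the price sellers receive.
Demand in terms of Ps becomes Qd = 856 − 4(Ps − 20) = 936 - 4Ps. Setting this equal to supply: 936 - 4Ps = -59 + 3.2Ps, so Ps = 4975/36.
Buyers pay Pb = 4975/36 − 20 = 4255/36; Q' = -59 + 3.2·(4975/36) = 3449/9.
Buyers' price falls by P* − Pb = 1525/12 − 4255/36 = 80/9; sellers' price rises by Ps − P* = 4975/36 − 1525/12 = 100/9.
So producers capture (100/9)/20 = 5/9 of each unit of subsidy.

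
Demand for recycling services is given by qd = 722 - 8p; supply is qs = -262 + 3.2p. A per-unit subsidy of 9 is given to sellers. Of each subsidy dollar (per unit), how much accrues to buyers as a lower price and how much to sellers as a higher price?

Pre-subsidy: 722 - 8p = -262 + 3.2p gives p* = 615/7, q* = 134/7.
With the subsidy, sellers receive ps = pb + 9 for each unit, where pb is the price buyers pay.
Supply in terms of pb becomes qs = -262 + 3.2(pb + 9) = -233.2 + 3.2pb. Setting this equal to demand: 722 - 8pb = -233.2 + 3.2pb, so pb = 597/7.
Sellers receive ps = 597/7 + 9 = 660/7; q' = 722 − 8·(597/7) = 278/7.
Buyers' price falls by p* − pb = 615/7 − 597/7 = 18/7; sellers' price rises by ps − p* = 660/7 − 615/7 = 45/7.

Buyers gain 18/7 per unit; sellers gain 45/7 per unit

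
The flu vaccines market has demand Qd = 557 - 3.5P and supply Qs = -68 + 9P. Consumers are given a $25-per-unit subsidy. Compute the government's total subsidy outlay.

Pre-subsidy: 557 - 3.5P = -68 + 9P gives P* = 50, Q* = 382.
With the rebate, buyers effectively pay Pb = Ps − 25, where Ps is the price sellers receive.
Demand in terms of Ps becomes Qd = 557 − 3.5(Ps − 25) = 644.5 - 3.5Ps. Setting this equal to supply: 644.5 - 3.5Ps = -68 + 9Ps, so Ps = 57.
Buyers pay Pb = 57 − 25 = 32; Q' = -68 + 9·57 = 445.
Government outlay = subsidy × quantity = 25 × 445 = 11125.

Government cost = $11125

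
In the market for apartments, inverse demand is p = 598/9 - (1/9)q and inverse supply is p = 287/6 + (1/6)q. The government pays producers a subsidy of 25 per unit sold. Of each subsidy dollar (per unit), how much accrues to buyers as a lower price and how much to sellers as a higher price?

Buyers gain 10 per unit; sellers gain 15 per unit

Pre-subsidy: 598/9 - (1/9)q = 287/6 + (1/6)q gives q* = 67 and p* = 59.
With the subsidy, sellers receive ps = pb + 25 for each unit, where pb is the price buyers pay.
On the curves, pb = 598/9 - (1/9)q and ps = 287/6 + (1/6)q; the wedge ps − pb = 25 gives 287/6 + (1/6)q − (598/9 - (1/9)q) = 25, so q' = 157.
Then pb = 598/9 − (1/9)·157 = 49 and ps = 287/6 + (1/6)·157 = 74.
Buyers' price falls by p* − pb = 59 − 49 = 10; sellers' price rises by ps − p* = 74 − 59 = 15.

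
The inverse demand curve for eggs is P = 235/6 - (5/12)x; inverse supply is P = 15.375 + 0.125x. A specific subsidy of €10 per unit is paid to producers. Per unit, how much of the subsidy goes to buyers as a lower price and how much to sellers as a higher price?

Buyers gain 100/13 per unit; sellers gain 30/13 per unit

Pre-subsidy: 235/6 - (5/12)x = 15.375 + 0.125x gives x* = 571/13 and P* = 1085/52.
With the subsidy, sellers receive Ps = Pb + 10 for each unit, where Pb is the price buyers pay.
On the curves, Pb = 235/6 - (5/12)x and Ps = 15.375 + 0.125x; the wedge Ps − Pb = 10 gives 15.375 + 0.125x − (235/6 - (5/12)x) = 10, so x' = 811/13.
Then Pb = 235/6 − (5/12)·(811/13) = 685/52 and Ps = 15.375 + 0.125·(811/13) = 1205/52.
Buyers' price falls by P* − Pb = 1085/52 − 685/52 = 100/13; sellers' price rises by Ps − P* = 1205/52 − 1085/52 = 30/13.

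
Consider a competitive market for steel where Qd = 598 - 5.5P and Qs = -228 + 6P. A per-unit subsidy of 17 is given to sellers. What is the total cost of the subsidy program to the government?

Government cost = 98430/23

Pre-subsidy: 598 - 5.5P = -228 + 6P gives P* = 1652/23, Q* = 4668/23.
With the subsidy, sellers receive Ps = Pb + 17 for each unit, where Pb is the price buyers pay.
Supply in terms of Pb becomes Qs = -228 + 6(Pb + 17) = -126 + 6Pb. Setting this equal to demand: 598 - 5.5Pb = -126 + 6Pb, so Pb = 1448/23.
Sellers receive Ps = 1448/23 + 17 = 1839/23; Q' = 598 − 5.5·(1448/23) = 5790/23.
Government outlay = subsidy × quantity = 17 × 5790/23 = 98430/23.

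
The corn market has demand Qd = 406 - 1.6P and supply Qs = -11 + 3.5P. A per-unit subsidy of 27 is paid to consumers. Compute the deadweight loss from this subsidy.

Deadweight loss = 6804/17

Pre-subsidy: 406 - 1.6P = -11 + 3.5P gives P* = 1390/17, Q* = 4678/17.
With the rebate, buyers effectively pay Pb = Ps − 27, where Ps is the price sellers receive.
Demand in terms of Ps becomes Qd = 406 − 1.6(Ps − 27) = 449.2 - 1.6Ps. Setting this equal to supply: 449.2 - 1.6Ps = -11 + 3.5Ps, so Ps = 1534/17.
Buyers pay Pb = 1534/17 − 27 = 1075/17; Q' = -11 + 3.5·(1534/17) = 5182/17.
The subsidy expands output by 5182/17 − 4678/17 = 504/17 past the efficient level; on those units the gap between marginal cost and willingness to pay runs from 0 up to 27.
DWL = ½ × 27 × 504/17 = 6804/17.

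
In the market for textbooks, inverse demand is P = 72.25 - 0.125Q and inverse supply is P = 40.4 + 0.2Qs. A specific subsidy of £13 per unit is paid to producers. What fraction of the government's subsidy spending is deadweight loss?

Pre-subsidy: 72.25 - 0.125Q = 40.4 + 0.2Q gives Q* = 98 and P* = 60.
With the subsidy, sellers receive Ps = Pb + 13 for each unit, where Pb is the price buyers pay.
On the curves, Pb = 72.25 - 0.125Q and Ps = 40.4 + 0.2Q; the wedge Ps − Pb = 13 gives 40.4 + 0.2Q − (72.25 - 0.125Q) = 13, so Q' = 138.
Then Pb = 72.25 − 0.125·138 = 55 and Ps = 40.4 + 0.2·138 = 68.
ΔCS = ½(98 + 138)(60 − 55) = 590; ΔPS = ½(98 + 138)(68 − 60) = 944.
Government spending = 13 × 138 = 1794.
DWL = ½ × 13 × (138 − 98) = 260; fraction = 260 / 1794 = 10/69.

DWL / government spending = 10/69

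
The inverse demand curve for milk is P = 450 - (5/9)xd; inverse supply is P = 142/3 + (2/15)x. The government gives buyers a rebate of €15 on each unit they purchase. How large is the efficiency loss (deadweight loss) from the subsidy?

Pre-subsidy: 450 - (5/9)x = 142/3 + (2/15)x gives x* = 18120/31 and P* = 11650/93.
With the rebate, buyers effectively pay Pb = Ps − 15, where Ps is the price sellers receive.
On the curves, Pb = 450 - (5/9)x and Ps = 142/3 + (2/15)x; the wedge Ps − Pb = 15 gives 142/3 + (2/15)x − (450 - (5/9)x) = 15, so x' = 18795/31.
Then Pb = 450 − (5/9)·(18795/31) = 10525/93 and Ps = 142/3 + (2/15)·(18795/31) = 11920/93.
The subsidy expands output by 18795/31 − 18120/31 = 675/31 past the efficient level; on those units the gap between marginal cost and willingness to pay runs from 0 up to 15.
DWL = ½ × 15 × 675/31 = 10125/62.

Deadweight loss = 10125/62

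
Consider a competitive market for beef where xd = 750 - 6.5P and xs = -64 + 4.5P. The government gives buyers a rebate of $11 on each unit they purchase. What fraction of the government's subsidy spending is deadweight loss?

DWL / government spending = 117/2386

Pre-subsidy: 750 - 6.5P = -64 + 4.5P gives P* = 74, x* = 269.
With the rebate, buyers effectively pay Pb = Ps − 11, where Ps is the price sellers receive.
Demand in terms of Ps becomes xd = 750 − 6.5(Ps − 11) = 821.5 - 6.5Ps. Setting this equal to supply: 821.5 - 6.5Ps = -64 + 4.5Ps, so Ps = 80.5.
Buyers pay Pb = 80.5 − 11 = 69.5; x' = -64 + 4.5·80.5 = 298.25.
ΔCS = ½(269 + 298.25)(74 − 69.5) = 1276.3125; ΔPS = ½(269 + 298.25)(80.5 − 74) = 1843.5625.
Government spending = 11 × 298.25 = 3280.75.
DWL = ½ × 11 × (298.25 − 269) = 160.875; fraction = 160.875 / 3280.75 = 117/2386.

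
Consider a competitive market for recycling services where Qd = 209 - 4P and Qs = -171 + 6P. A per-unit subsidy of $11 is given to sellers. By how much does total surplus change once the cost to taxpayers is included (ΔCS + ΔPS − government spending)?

Net change in total surplus = -$145.2

Pre-subsidy: 209 - 4P = -171 + 6P gives P* = 38, Q* = 57.
With the subsidy, sellers receive Ps = Pb + 11 for each unit, where Pb is the price buyers pay.
Supply in terms of Pb becomes Qs = -171 + 6(Pb + 11) = -105 + 6Pb. Setting this equal to demand: 209 - 4Pb = -105 + 6Pb, so Pb = 31.4.
Sellers receive Ps = 31.4 + 11 = 42.4; Q' = 209 − 4·31.4 = 83.4.
ΔCS = ½(57 + 83.4)(38 − 31.4) = 463.32; ΔPS = ½(57 + 83.4)(42.4 − 38) = 308.88.
Government spending = 11 × 83.4 = 917.4.
Net change = 463.32 + 308.88 − 917.4 = -145.2. The loss equals the DWL triangle ½·11·26.4.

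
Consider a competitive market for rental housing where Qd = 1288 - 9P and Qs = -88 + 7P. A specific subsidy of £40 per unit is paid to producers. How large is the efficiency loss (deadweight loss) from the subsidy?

Pre-subsidy: 1288 - 9P = -88 + 7P gives P* = 86, Q* = 514.
With the subsidy, sellers receive Ps = Pb + 40 for each unit, where Pb is the price buyers pay.
Supply in terms of Pb becomes Qs = -88 + 7(Pb + 40) = 192 + 7Pb. Setting this equal to demand: 1288 - 9Pb = 192 + 7Pb, so Pb = 68.5.
Sellers receive Ps = 68.5 + 40 = 108.5; Q' = 1288 − 9·68.5 = 671.5.
The subsidy expands output by 671.5 − 514 = 157.5 past the efficient level; on those units the gap between marginal cost and willingness to pay runs from 0 up to 40.
DWL = ½ × 40 × 157.5 = 3150.

Deadweight loss = £3150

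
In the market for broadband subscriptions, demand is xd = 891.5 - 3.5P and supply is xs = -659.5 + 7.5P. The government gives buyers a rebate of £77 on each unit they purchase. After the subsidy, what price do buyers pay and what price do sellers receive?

Buyers pay £88.5; sellers receive £165.5

Pre-subsidy: 891.5 - 3.5P = -659.5 + 7.5P gives P* = 141, x* = 398.
With the rebate, buyers effectively pay Pb = Ps − 77, where Ps is the price sellers receive.
Demand in terms of Ps becomes xd = 891.5 − 3.5(Ps − 77) = 1161 - 3.5Ps. Setting this equal to supply: 1161 - 3.5Ps = -659.5 + 7.5Ps, so Ps = 165.5.
Buyers pay Pb = 165.5 − 77 = 88.5; x' = -659.5 + 7.5·165.5 = 581.75.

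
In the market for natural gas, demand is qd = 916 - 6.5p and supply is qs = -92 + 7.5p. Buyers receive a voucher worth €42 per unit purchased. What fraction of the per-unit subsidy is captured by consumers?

Consumer share = 15/28

Pre-subsidy: 916 - 6.5p = -92 + 7.5p gives p* = 72, q* = 448.
With the rebate, buyers effectively pay pb = ps − 42, where ps is the price sellers receive.
Demand in terms of ps becomes qd = 916 − 6.5(ps − 42) = 1189 - 6.5ps. Setting this equal to supply: 1189 - 6.5ps = -92 + 7.5ps, so ps = 91.5.
Buyers pay pb = 91.5 − 42 = 49.5; q' = -92 + 7.5·91.5 = 594.25.
Buyers' price falls by p* − pb = 72 − 49.5 = 22.5; sellers' price rises by ps − p* = 91.5 − 72 = 19.5.
So consumers capture 22.5/42 = 15/28 of each unit of subsidy.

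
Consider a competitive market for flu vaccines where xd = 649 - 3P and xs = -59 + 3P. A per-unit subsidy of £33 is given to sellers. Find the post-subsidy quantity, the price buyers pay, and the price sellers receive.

x' = 344.5; buyers pay £101.5; sellers receive £134.5

Pre-subsidy: 649 - 3P = -59 + 3P gives P* = 118, x* = 295.
With the subsidy, sellers receive Ps = Pb + 33 for each unit, where Pb is the price buyers pay.
Supply in terms of Pb becomes xs = -59 + 3(Pb + 33) = 40 + 3Pb. Setting this equal to demand: 649 - 3Pb = 40 + 3Pb, so Pb = 101.5.
Sellers receive Ps = 101.5 + 33 = 134.5; x' = 649 − 3·101.5 = 344.5.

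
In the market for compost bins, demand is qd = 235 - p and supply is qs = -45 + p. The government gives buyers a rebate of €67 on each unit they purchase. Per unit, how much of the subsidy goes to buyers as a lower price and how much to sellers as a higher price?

Pre-subsidy: 235 - p = -45 + p gives p* = 140, q* = 95.
With the rebate, buyers effectively pay pb = ps − 67, where ps is the price sellers receive.
Demand in terms of ps becomes qd = 235 − 1(ps − 67) = 302 - ps. Setting this equal to supply: 302 - ps = -45 + ps, so ps = 173.5.
Buyers pay pb = 173.5 − 67 = 106.5; q' = -45 + 1·173.5 = 128.5.
Buyers' price falls by p* − pb = 140 − 106.5 = 33.5; sellers' price rises by ps − p* = 173.5 − 140 = 33.5.

Buyers gain €33.5 per unit; sellers gain €33.5 per unit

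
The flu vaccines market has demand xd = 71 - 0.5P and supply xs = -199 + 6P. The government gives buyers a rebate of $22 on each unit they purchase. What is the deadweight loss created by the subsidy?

Pre-subsidy: 71 - 0.5P = -199 + 6P gives P* = 540/13, x* = 653/13.
With the rebate, buyers effectively pay Pb = Ps − 22, where Ps is the price sellers receive.
Demand in terms of Ps becomes xd = 71 − 0.5(Ps − 22) = 82 - 0.5Ps. Setting this equal to supply: 82 - 0.5Ps = -199 + 6Ps, so Ps = 562/13.
Buyers pay Pb = 562/13 − 22 = 276/13; x' = -199 + 6·(562/13) = 785/13.
The subsidy expands output by 785/13 − 653/13 = 132/13 past the efficient level; on those units the gap between marginal cost and willingness to pay runs from 0 up to 22.
DWL = ½ × 22 × 132/13 = 1452/13.

Deadweight loss = 1452/13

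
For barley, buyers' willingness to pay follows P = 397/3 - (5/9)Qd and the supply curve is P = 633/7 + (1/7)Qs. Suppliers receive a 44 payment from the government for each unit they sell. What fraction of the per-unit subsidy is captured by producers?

Pre-subsidy: 397/3 - (5/9)Q = 633/7 + (1/7)Q gives Q* = 60 and P* = 99.
With the subsidy, sellers receive Ps = Pb + 44 for each unit, where Pb is the price buyers pay.
On the curves, Pb = 397/3 - (5/9)Q and Ps = 633/7 + (1/7)Q; the wedge Ps − Pb = 44 gives 633/7 + (1/7)Q − (397/3 - (5/9)Q) = 44, so Q' = 123.
Then Pb = 397/3 − (5/9)·123 = 64 and Ps = 633/7 + (1/7)·123 = 108.
Buyers' price falls by P* − Pb = 99 − 64 = 35; sellers' price rises by Ps − P* = 108 − 99 = 9.
So producers capture 9/44 = 9/44 of each unit of subsidy.

Producer share = 9/44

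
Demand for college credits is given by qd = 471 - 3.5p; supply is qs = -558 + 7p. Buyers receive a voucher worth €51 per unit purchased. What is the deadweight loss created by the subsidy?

Deadweight loss = €3034.5

Pre-subsidy: 471 - 3.5p = -558 + 7p gives p* = 98, q* = 128.
With the rebate, buyers effectively pay pb = ps − 51, where ps is the price sellers receive.
Demand in terms of ps becomes qd = 471 − 3.5(ps − 51) = 649.5 - 3.5ps. Setting this equal to supply: 649.5 - 3.5ps = -558 + 7ps, so ps = 115.
Buyers pay pb = 115 − 51 = 64; q' = -558 + 7·115 = 247.
The subsidy expands output by 247 − 128 = 119 past the efficient level; on those units the gap between marginal cost and willingness to pay runs from 0 up to 51.
DWL = ½ × 51 × 119 = 3034.5.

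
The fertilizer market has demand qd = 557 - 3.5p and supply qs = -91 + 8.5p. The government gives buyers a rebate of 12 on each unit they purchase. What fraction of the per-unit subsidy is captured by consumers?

Consumer share = 17/24

Pre-subsidy: 557 - 3.5p = -91 + 8.5p gives p* = 54, q* = 368.
With the rebate, buyers effectively pay pb = ps − 12, where ps is the price sellers receive.
Demand in terms of ps becomes qd = 557 − 3.5(ps − 12) = 599 - 3.5ps. Setting this equal to supply: 599 - 3.5ps = -91 + 8.5ps, so ps = 57.5.
Buyers pay pb = 57.5 − 12 = 45.5; q' = -91 + 8.5·57.5 = 397.75.
Buyers' price falls by p* − pb = 54 − 45.5 = 8.5; sellers' price rises by ps − p* = 57.5 − 54 = 3.5.
So consumers capture 8.5/12 = 17/24 of each unit of subsidy.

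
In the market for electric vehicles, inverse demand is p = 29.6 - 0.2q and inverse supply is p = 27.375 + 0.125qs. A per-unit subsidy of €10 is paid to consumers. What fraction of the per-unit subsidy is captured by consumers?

Pre-subsidy: 29.6 - 0.2q = 27.375 + 0.125q gives q* = 89/13 and p* = 367/13.
With the rebate, buyers effectively pay pb = ps − 10, where ps is the price sellers receive.
On the curves, pb = 29.6 - 0.2q and ps = 27.375 + 0.125q; the wedge ps − pb = 10 gives 27.375 + 0.125q − (29.6 - 0.2q) = 10, so q' = 489/13.
Then pb = 29.6 − 0.2·(489/13) = 287/13 and ps = 27.375 + 0.125·(489/13) = 417/13.
Buyers' price falls by p* − pb = 367/13 − 287/13 = 80/13; sellers' price rises by ps − p* = 417/13 − 367/13 = 50/13.
So consumers capture (80/13)/10 = 8/13 of each unit of subsidy.

Consumer share = 8/13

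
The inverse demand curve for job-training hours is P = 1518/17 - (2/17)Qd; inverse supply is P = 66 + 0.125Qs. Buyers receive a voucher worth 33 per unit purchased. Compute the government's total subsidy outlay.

Pre-subsidy: 1518/17 - (2/17)Q = 66 + 0.125Q gives Q* = 96 and P* = 78.
With the rebate, buyers effectively pay Pb = Ps − 33, where Ps is the price sellers receive.
On the curves, Pb = 1518/17 - (2/17)Q and Ps = 66 + 0.125Q; the wedge Ps − Pb = 33 gives 66 + 0.125Q − (1518/17 - (2/17)Q) = 33, so Q' = 232.
Then Pb = 1518/17 − (2/17)·232 = 62 and Ps = 66 + 0.125·232 = 95.
Government outlay = subsidy × quantity = 33 × 232 = 7656.

Government cost = 7656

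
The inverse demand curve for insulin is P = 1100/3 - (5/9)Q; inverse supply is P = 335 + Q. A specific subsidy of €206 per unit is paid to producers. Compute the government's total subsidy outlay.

Government cost = 220317/7

Pre-subsidy: 1100/3 - (5/9)Q = 335 + Q gives Q* = 285/14 and P* = 4975/14.
With the subsidy, sellers receive Ps = Pb + 206 for each unit, where Pb is the price buyers pay.
On the curves, Pb = 1100/3 - (5/9)Q and Ps = 335 + Q; the wedge Ps − Pb = 206 gives 335 + Q − (1100/3 - (5/9)Q) = 206, so Q' = 2139/14.
Then Pb = 1100/3 − (5/9)·(2139/14) = 3945/14 and Ps = 335 + 1·(2139/14) = 6829/14.
Government outlay = subsidy × quantity = 206 × 2139/14 = 220317/7.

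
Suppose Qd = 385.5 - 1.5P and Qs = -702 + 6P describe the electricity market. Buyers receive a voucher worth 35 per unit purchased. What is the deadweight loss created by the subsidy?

Pre-subsidy: 385.5 - 1.5P = -702 + 6P gives P* = 145, Q* = 168.
With the rebate, buyers effectively pay Pb = Ps − 35, where Ps is the price sellers receive.
Demand in terms of Ps becomes Qd = 385.5 − 1.5(Ps − 35) = 438 - 1.5Ps. Setting this equal to supply: 438 - 1.5Ps = -702 + 6Ps, so Ps = 152.
Buyers pay Pb = 152 − 35 = 117; Q' = -702 + 6·152 = 210.
The subsidy expands output by 210 − 168 = 42 past the efficient level; on those units the gap between marginal cost and willingness to pay runs from 0 up to 35.
DWL = ½ × 35 × 42 = 735.

Deadweight loss = 735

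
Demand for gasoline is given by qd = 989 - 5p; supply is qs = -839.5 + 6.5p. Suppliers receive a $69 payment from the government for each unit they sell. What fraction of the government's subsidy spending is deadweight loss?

Pre-subsidy: 989 - 5p = -839.5 + 6.5p gives p* = 159, q* = 194.
With the subsidy, sellers receive ps = pb + 69 for each unit, where pb is the price buyers pay.
Supply in terms of pb becomes qs = -839.5 + 6.5(pb + 69) = -391 + 6.5pb. Setting this equal to demand: 989 - 5pb = -391 + 6.5pb, so pb = 120.
Sellers receive ps = 120 + 69 = 189; q' = 989 − 5·120 = 389.
ΔCS = ½(194 + 389)(159 − 120) = 11368.5; ΔPS = ½(194 + 389)(189 − 159) = 8745.
Government spending = 69 × 389 = 26841.
DWL = ½ × 69 × (389 − 194) = 6727.5; fraction = 6727.5 / 26841 = 195/778.

DWL / government spending = 195/778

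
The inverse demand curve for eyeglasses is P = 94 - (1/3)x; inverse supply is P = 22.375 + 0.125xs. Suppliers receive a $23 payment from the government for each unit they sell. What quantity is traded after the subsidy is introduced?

x' = 2271/11

Pre-subsidy: 94 - (1/3)x = 22.375 + 0.125x gives x* = 1719/11 and P* = 461/11.
With the subsidy, sellers receive Ps = Pb + 23 for each unit, where Pb is the price buyers pay.
On the curves, Pb = 94 - (1/3)x and Ps = 22.375 + 0.125x; the wedge Ps − Pb = 23 gives 22.375 + 0.125x − (94 - (1/3)x) = 23, so x' = 2271/11.
Then Pb = 94 − (1/3)·(2271/11) = 277/11 and Ps = 22.375 + 0.125·(2271/11) = 530/11.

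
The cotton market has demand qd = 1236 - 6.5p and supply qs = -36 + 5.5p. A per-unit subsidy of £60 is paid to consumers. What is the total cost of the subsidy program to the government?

Pre-subsidy: 1236 - 6.5p = -36 + 5.5p gives p* = 106, q* = 547.
With the rebate, buyers effectively pay pb = ps − 60, where ps is the price sellers receive.
Demand in terms of ps becomes qd = 1236 − 6.5(ps − 60) = 1626 - 6.5ps. Setting this equal to supply: 1626 - 6.5ps = -36 + 5.5ps, so ps = 138.5.
Buyers pay pb = 138.5 − 60 = 78.5; q' = -36 + 5.5·138.5 = 725.75.
Government outlay = subsidy × quantity = 60 × 725.75 = 43545.

Government cost = £43545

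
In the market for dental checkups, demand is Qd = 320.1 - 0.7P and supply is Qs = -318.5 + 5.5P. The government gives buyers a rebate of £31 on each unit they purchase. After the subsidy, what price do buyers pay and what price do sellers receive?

Pre-subsidy: 320.1 - 0.7P = -318.5 + 5.5P gives P* = 103, Q* = 248.
With the rebate, buyers effectively pay Pb = Ps − 31, where Ps is the price sellers receive.
Demand in terms of Ps becomes Qd = 320.1 − 0.7(Ps − 31) = 341.8 - 0.7Ps. Setting this equal to supply: 341.8 - 0.7Ps = -318.5 + 5.5Ps, so Ps = 106.5.
Buyers pay Pb = 106.5 − 31 = 75.5; Q' = -318.5 + 5.5·106.5 = 267.25.

Buyers pay £75.5; sellers receive £106.5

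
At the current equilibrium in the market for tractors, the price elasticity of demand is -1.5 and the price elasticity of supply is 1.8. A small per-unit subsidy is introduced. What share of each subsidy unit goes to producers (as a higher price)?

Producer share = 5/11

For a small subsidy around the equilibrium, the benefit split depends on the relative slopes, which at a point are proportional to the elasticities.
Buyer share = εs/(εs + |εd|) = 1.8/(1.8 + 1.5) = 6/11; seller share = |εd|/(εs + |εd|) = 5/11.
So producers capture 5/11 of the subsidy.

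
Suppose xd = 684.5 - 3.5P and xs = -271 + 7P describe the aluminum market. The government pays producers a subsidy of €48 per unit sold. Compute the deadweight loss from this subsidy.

Pre-subsidy: 684.5 - 3.5P = -271 + 7P gives P* = 91, x* = 366.
With the subsidy, sellers receive Ps = Pb + 48 for each unit, where Pb is the price buyers pay.
Supply in terms of Pb becomes xs = -271 + 7(Pb + 48) = 65 + 7Pb. Setting this equal to demand: 684.5 - 3.5Pb = 65 + 7Pb, so Pb = 59.
Sellers receive Ps = 59 + 48 = 107; x' = 684.5 − 3.5·59 = 478.
The subsidy expands output by 478 − 366 = 112 past the efficient level; on those units the gap between marginal cost and willingness to pay runs from 0 up to 48.
DWL = ½ × 48 × 112 = 2688.

Deadweight loss = €2688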